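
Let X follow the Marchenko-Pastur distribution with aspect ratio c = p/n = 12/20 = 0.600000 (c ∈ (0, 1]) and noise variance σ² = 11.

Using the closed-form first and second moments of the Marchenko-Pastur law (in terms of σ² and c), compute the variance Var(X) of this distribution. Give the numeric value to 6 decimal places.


Recall the MP moments m_1 = E[X] = σ² and m_2 = E[X²] = σ⁴ (1 + c).
m_1 = E[X] = σ² = 11, so m_1² = 121.
m_2 = E[X²] = σ⁴ (1 + c) = 121 · (1 + 0.600000) = 121 · 1.600000 = 193.600000.
(Note m_2 − m_1² simplifies to c · σ⁴ = 0.600000 · 121.)

Var(X) = m_2 − m_1² = 193.600000 − 121 = 72.600000.


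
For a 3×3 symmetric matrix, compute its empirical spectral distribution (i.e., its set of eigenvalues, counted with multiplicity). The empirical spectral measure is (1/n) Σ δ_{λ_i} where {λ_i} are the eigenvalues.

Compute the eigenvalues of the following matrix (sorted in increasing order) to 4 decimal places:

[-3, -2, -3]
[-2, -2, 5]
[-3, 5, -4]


Since M is real symmetric, all three eigenvalues are real; they are the roots of det(λI − M) = λ³ − (tr M) λ² + s λ − det M, where s is the sum of the principal 2×2 minors.
tr M = -3 + (-2) + (-4) = -9.
s = ((-3)·(-2) − (-2)²) + ((-3)·(-4) − (-3)²) + ((-2)·(-4) − 5²) = 2 + 3 + (-17) = -12.
det M (expand along row 1) = (-3)·(-17) − (-2)·23 + (-3)·(-16) = 145.
Characteristic polynomial: λ³ + 9λ² − 12λ − 145 = 0.
Substitute λ = y + (tr M)/3 = y − 3.000000 to remove the quadratic term: y³ + p·y + q = 0 with p = s − (tr M)²/3 = -39.000000 and q = −2(tr M)³/27 + (tr M)·s/3 − det M = -55.000000.
Three real roots ⇒ use the trigonometric (Viète) form: r = 2√(−p/3) = 7.211103, φ = arccos(3q/(p·r)) = arccos(0.586702) = 0.943816 rad.
y_k = r·cos(φ/3 − 2πk/3) for k = 0, 1, 2 gives y = 6.857171, -1.496126, -5.361045.
λ_k = y_k − 3.000000 gives λ = 3.8572, -4.4961, -8.3610 (check: the sum is -9.0000 = tr M).

Eigenvalues sorted in increasing order: [-8.3610, -4.4961, 3.8572].


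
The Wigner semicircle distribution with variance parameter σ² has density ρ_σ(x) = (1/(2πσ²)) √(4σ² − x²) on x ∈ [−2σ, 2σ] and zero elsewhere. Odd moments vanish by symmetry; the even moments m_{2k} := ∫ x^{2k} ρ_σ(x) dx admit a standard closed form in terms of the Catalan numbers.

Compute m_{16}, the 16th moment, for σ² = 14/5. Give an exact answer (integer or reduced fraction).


By the scaled semicircle moment identity, m_{2k} = σ^{2k} · C_k with k = 8.
C_8 = (1/(k+1)) · C(2k, k) = (1/9) · C(16, 8) = (1/9) · 12870 = 1430.
σ^{2k} = (σ²)^k = (14/5)^8 = 1475789056/390625.

Therefore m_{16} = σ^{16} · C_8 = (1475789056/390625) · 1430 = 422075670016/78125.


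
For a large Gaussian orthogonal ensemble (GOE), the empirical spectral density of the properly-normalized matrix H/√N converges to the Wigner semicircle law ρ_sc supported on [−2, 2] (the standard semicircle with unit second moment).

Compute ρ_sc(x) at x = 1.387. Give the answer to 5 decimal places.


ρ_sc(x) = (1/(2π)) √(4 − x²). With x = 1.387:
  4 − x² = 4 − (1.387)² = 4 − 1.923769 = 2.076231.
  √(4 − x²) = 1.440913.
  1/(2π) = 0.159155.
  ρ_sc(1.387) = 0.159155 · 1.440913 = 0.229328.

Rounded to 5 decimal places: ρ_sc(1.387) ≈ 0.22933.


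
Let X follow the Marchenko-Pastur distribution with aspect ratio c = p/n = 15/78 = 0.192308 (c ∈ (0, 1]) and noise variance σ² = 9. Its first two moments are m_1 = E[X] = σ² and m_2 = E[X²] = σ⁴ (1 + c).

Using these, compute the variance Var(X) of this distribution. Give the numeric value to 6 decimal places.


m_1 = E[X] = σ² = 9, so m_1² = 81.
m_2 = E[X²] = σ⁴ (1 + c) = 81 · (1 + 0.192308) = 81 · 1.192308 = 96.576923.
(Note m_2 − m_1² simplifies to c · σ⁴ = 0.192308 · 81.)

Var(X) = m_2 − m_1² = 96.576923 − 81 = 15.576923.


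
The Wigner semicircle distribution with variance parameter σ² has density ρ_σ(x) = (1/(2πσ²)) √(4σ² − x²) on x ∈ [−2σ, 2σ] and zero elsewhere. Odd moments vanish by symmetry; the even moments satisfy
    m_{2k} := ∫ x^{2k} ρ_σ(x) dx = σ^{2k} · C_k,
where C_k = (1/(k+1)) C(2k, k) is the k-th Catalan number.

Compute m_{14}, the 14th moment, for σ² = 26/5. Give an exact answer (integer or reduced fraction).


By the scaled semicircle moment identity, m_{2k} = σ^{2k} · C_k with k = 7.
C_7 = (1/(k+1)) · C(2k, k) = (1/8) · C(14, 7) = (1/8) · 3432 = 429.
σ^{2k} = (σ²)^k = (26/5)^7 = 8031810176/78125.

Therefore m_{14} = σ^{14} · C_7 = (8031810176/78125) · 429 = 3445646565504/78125.


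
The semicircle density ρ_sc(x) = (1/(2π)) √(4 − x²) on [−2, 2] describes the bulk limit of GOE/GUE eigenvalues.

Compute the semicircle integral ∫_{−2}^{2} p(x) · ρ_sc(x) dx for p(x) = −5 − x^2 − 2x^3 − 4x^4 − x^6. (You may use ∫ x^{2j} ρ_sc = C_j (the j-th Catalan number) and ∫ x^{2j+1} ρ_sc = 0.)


Write p(x) = Σ a_i x^i, split into monomials and integrate each against ρ_sc separately.
Using ∫ x^{2j} ρ_sc = C_j = (1/(j+1)) C(2j, j) (Catalan numbers) and ∫ x^{2j+1} ρ_sc = 0 (odd monomials vanish by symmetry):
  i = 0 (even): a_0 · C_{0} = -5 · 1 = -5
  i = 2 (even): a_2 · C_{1} = -1 · 1 = -1
  i = 3 (odd): ∫ x^3 ρ_sc = 0 (vanishes)
  i = 4 (even): a_4 · C_{2} = -4 · 2 = -8
  i = 6 (even): a_6 · C_{3} = -1 · 5 = -5

Summing the contributions: ∫_{−2}^{2} p(x) ρ_sc(x) dx = (-5) + (-1) + (-8) + (-5) = -19.


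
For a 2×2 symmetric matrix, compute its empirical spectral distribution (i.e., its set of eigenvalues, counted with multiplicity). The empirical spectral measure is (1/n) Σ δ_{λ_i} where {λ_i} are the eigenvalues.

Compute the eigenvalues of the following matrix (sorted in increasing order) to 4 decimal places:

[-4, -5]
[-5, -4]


Since M is real symmetric, both eigenvalues are real; they are the roots of det(λI − M) = λ² − (tr M) λ + det M.
tr M = -4 + (-4) = -8.
det M = (-4)·(-4) − (-5)² = 16 − 25 = -9.
Characteristic polynomial: λ² + 8λ − 9 = 0.
Discriminant Δ = (tr M)² − 4·det M = 64 − (-36) = 100; √Δ = 10.000000.
λ = (tr M ± √Δ)/2 = (-8 ± 10.000000)/2, giving (tr M − √Δ)/2 = -9.0000 and (tr M + √Δ)/2 = 1.0000.

Eigenvalues sorted in increasing order: [-9.0000, 1.0000].


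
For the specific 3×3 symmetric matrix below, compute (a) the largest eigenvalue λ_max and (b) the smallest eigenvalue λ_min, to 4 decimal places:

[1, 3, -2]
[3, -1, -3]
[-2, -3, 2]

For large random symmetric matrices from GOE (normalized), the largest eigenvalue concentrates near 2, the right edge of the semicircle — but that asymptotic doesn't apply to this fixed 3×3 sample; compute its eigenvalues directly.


Since M is real symmetric, all three eigenvalues are real; they are the roots of det(λI − M) = λ³ − (tr M) λ² + s λ − det M, where s is the sum of the principal 2×2 minors.
tr M = 1 + (-1) + 2 = 2.
s = (1·(-1) − 3²) + (1·2 − (-2)²) + ((-1)·2 − (-3)²) = -10 + (-2) + (-11) = -23.
det M (expand along row 1) = 1·(-11) − 3·0 + (-2)·(-11) = 11.
Characteristic polynomial: λ³ − 2λ² − 23λ − 11 = 0.
Substitute λ = y + (tr M)/3 = y + 0.666667 to remove the quadratic term: y³ + p·y + q = 0 with p = s − (tr M)²/3 = -24.333333 and q = −2(tr M)³/27 + (tr M)·s/3 − det M = -26.925926.
Three real roots ⇒ use the trigonometric (Viète) form: r = 2√(−p/3) = 5.696002, φ = arccos(3q/(p·r)) = arccos(0.582801) = 0.948625 rad.
y_k = r·cos(φ/3 − 2πk/3) for k = 0, 1, 2 gives y = 5.413602, -1.172846, -4.240756.
λ_k = y_k + 0.666667 gives λ = 6.0803, -0.5062, -3.5741 (check: the sum is 2.0000 = tr M).

Hence λ_max = 6.0803 and λ_min = -3.5741.


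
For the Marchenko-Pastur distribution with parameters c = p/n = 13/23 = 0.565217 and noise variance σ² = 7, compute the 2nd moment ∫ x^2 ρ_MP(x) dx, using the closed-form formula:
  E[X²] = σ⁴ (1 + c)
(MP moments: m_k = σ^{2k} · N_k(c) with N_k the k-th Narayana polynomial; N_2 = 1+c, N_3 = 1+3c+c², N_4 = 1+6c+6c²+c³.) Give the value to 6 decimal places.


E[X²] = σ⁴ (1 + c) (second MP moment). With σ² = 7 (so σ⁴ = 49) and c = 13/23 = 0.565217: E[X²] = 49 · (1 + 0.565217) = 49 · 1.565217.

So E[X^2] = 76.695652.


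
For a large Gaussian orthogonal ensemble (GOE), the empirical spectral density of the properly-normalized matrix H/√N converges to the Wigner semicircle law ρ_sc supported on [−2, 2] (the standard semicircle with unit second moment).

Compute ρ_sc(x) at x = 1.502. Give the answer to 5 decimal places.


ρ_sc(x) = (1/(2π)) √(4 − x²). With x = 1.502:
  4 − x² = 4 − (1.502)² = 4 − 2.256004 = 1.743996.
  √(4 − x²) = 1.320604.
  1/(2π) = 0.159155.
  ρ_sc(1.502) = 0.159155 · 1.320604 = 0.210181.

Rounded to 5 decimal places: ρ_sc(1.502) ≈ 0.21018.


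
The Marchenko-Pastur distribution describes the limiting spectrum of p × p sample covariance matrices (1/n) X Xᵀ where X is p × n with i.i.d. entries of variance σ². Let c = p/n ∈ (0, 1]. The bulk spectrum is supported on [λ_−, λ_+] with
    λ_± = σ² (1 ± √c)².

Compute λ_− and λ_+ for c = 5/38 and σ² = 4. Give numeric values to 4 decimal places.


c = 5/38 = 0.131579; √c = 0.362738.
λ_− = σ² (1 − √c)² = 4 · (1 − 0.362738)² = 4 · (0.637262)² = 1.624411.
λ_+ = σ² (1 + √c)² = 4 · (1 + 0.362738)² = 4 · (1.362738)² = 7.428221.

Rounded to 4 decimal places: λ_− ≈ 1.6244, λ_+ ≈ 7.4282.


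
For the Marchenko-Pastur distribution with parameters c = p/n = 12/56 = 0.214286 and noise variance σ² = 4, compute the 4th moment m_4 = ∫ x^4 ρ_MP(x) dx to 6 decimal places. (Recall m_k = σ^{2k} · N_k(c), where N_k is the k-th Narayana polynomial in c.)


E[X⁴] = σ⁸ (1 + 6c + 6c² + c³) (fourth MP moment). With σ² = 4 (so σ⁸ = 256) and c = 12/56 = 0.214286: E[X⁴] = 256 · (1 + 6·0.214286 + 6·(0.214286)² + (0.214286)³) = 256 · 2.571064.

So E[X^4] = 658.192420.


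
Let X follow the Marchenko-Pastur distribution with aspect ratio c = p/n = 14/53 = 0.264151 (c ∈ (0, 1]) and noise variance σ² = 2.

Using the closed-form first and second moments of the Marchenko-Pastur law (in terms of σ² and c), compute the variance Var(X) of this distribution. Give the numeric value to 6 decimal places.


Recall the MP moments m_1 = E[X] = σ² and m_2 = E[X²] = σ⁴ (1 + c).
m_1 = E[X] = σ² = 2, so m_1² = 4.
m_2 = E[X²] = σ⁴ (1 + c) = 4 · (1 + 0.264151) = 4 · 1.264151 = 5.056604.
(Note m_2 − m_1² simplifies to c · σ⁴ = 0.264151 · 4.)

Var(X) = m_2 − m_1² = 5.056604 − 4 = 1.056604.


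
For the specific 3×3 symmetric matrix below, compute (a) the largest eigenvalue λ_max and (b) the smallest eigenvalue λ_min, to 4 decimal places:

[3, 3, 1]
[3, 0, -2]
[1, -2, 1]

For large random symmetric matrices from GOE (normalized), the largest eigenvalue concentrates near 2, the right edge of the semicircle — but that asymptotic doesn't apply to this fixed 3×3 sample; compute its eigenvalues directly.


Since M is real symmetric, all three eigenvalues are real; they are the roots of det(λI − M) = λ³ − (tr M) λ² + s λ − det M, where s is the sum of the principal 2×2 minors.
tr M = 3 + 0 + 1 = 4.
s = (3·0 − 3²) + (3·1 − 1²) + (0·1 − (-2)²) = -9 + 2 + (-4) = -11.
det M (expand along row 1) = 3·(-4) − 3·5 + 1·(-6) = -33.
Characteristic polynomial: λ³ − 4λ² − 11λ + 33 = 0.
Substitute λ = y + (tr M)/3 = y + 1.333333 to remove the quadratic term: y³ + p·y + q = 0 with p = s − (tr M)²/3 = -16.333333 and q = −2(tr M)³/27 + (tr M)·s/3 − det M = 13.592593.
Three real roots ⇒ use the trigonometric (Viète) form: r = 2√(−p/3) = 4.666667, φ = arccos(3q/(p·r)) = arccos(-0.534985) = 2.135287 rad.
y_k = r·cos(φ/3 − 2πk/3) for k = 0, 1, 2 gives y = 3.533656, 0.872924, -4.406580.
λ_k = y_k + 1.333333 gives λ = 4.8670, 2.2063, -3.0732 (check: the sum is 4.0000 = tr M).

Hence λ_max = 4.8670 and λ_min = -3.0732.


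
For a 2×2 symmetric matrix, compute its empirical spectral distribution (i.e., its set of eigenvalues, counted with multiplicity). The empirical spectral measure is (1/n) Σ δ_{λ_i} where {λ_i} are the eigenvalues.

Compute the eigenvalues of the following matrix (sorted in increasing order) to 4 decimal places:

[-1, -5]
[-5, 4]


Since M is real symmetric, both eigenvalues are real; they are the roots of det(λI − M) = λ² − (tr M) λ + det M.
tr M = -1 + 4 = 3.
det M = (-1)·4 − (-5)² = -4 − 25 = -29.
Characteristic polynomial: λ² − 3λ − 29 = 0.
Discriminant Δ = (tr M)² − 4·det M = 9 − (-116) = 125; √Δ = 11.180340.
λ = (tr M ± √Δ)/2 = (3 ± 11.180340)/2, giving (tr M − √Δ)/2 = -4.0902 and (tr M + √Δ)/2 = 7.0902.

Eigenvalues sorted in increasing order: [-4.0902, 7.0902].


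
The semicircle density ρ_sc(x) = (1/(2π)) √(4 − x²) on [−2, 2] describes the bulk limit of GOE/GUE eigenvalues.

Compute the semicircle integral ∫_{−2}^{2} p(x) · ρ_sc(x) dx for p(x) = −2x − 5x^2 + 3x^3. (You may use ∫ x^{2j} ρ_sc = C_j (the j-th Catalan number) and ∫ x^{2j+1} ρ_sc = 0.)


Write p(x) = Σ a_i x^i, split into monomials and integrate each against ρ_sc separately.
Using ∫ x^{2j} ρ_sc = C_j = (1/(j+1)) C(2j, j) (Catalan numbers) and ∫ x^{2j+1} ρ_sc = 0 (odd monomials vanish by symmetry):
  i = 1 (odd): ∫ x^1 ρ_sc = 0 (vanishes)
  i = 2 (even): a_2 · C_{1} = -5 · 1 = -5
  i = 3 (odd): ∫ x^3 ρ_sc = 0 (vanishes)

Summing the contributions: ∫_{−2}^{2} p(x) ρ_sc(x) dx = -5.


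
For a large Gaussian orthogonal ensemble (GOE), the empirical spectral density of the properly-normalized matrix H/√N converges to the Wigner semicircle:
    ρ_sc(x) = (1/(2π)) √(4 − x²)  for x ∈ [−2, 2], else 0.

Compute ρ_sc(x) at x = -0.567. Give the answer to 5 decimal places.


ρ_sc(x) = (1/(2π)) √(4 − x²). With x = -0.567:
  4 − x² = 4 − (-0.567)² = 4 − 0.321489 = 3.678511.
  √(4 − x²) = 1.917944.
  1/(2π) = 0.159155.
  ρ_sc(-0.567) = 0.159155 · 1.917944 = 0.305250.

Rounded to 5 decimal places: ρ_sc(-0.567) ≈ 0.30525.


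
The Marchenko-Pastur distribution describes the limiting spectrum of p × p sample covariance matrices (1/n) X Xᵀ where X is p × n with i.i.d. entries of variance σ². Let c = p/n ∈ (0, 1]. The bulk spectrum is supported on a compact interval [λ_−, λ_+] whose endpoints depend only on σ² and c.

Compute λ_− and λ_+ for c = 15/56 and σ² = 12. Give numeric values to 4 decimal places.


c = 15/56 = 0.267857; √c = 0.517549.
λ_− = σ² (1 − √c)² = 12 · (1 − 0.517549)² = 12 · (0.482451)² = 2.793106.
λ_+ = σ² (1 + √c)² = 12 · (1 + 0.517549)² = 12 · (1.517549)² = 27.635466.

Rounded to 4 decimal places: λ_− ≈ 2.7931, λ_+ ≈ 27.6355.


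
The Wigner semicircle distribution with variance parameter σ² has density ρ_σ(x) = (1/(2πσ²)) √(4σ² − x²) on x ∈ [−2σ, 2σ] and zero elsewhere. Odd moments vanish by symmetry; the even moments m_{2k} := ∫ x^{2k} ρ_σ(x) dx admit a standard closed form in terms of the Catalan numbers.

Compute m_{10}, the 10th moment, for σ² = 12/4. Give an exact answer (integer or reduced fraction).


By the scaled semicircle moment identity, m_{2k} = σ^{2k} · C_k with k = 5.
C_5 = (1/(k+1)) · C(2k, k) = (1/6) · C(10, 5) = (1/6) · 252 = 42.
σ^{2k} = (σ²)^k = (12/4)^5 = 243.

Therefore m_{10} = σ^{10} · C_5 = 243 · 42 = 10206.


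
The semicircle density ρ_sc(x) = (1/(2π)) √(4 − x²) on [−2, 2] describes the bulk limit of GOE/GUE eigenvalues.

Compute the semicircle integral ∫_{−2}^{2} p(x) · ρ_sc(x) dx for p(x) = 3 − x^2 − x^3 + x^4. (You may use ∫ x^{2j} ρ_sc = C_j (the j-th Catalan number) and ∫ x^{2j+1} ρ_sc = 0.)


Write p(x) = Σ a_i x^i, split into monomials and integrate each against ρ_sc separately.
Using ∫ x^{2j} ρ_sc = C_j = (1/(j+1)) C(2j, j) (Catalan numbers) and ∫ x^{2j+1} ρ_sc = 0 (odd monomials vanish by symmetry):
  i = 0 (even): a_0 · C_{0} = 3 · 1 = 3
  i = 2 (even): a_2 · C_{1} = -1 · 1 = -1
  i = 3 (odd): ∫ x^3 ρ_sc = 0 (vanishes)
  i = 4 (even): a_4 · C_{2} = 1 · 2 = 2

Summing the contributions: ∫_{−2}^{2} p(x) ρ_sc(x) dx = 3 + (-1) + 2 = 4.


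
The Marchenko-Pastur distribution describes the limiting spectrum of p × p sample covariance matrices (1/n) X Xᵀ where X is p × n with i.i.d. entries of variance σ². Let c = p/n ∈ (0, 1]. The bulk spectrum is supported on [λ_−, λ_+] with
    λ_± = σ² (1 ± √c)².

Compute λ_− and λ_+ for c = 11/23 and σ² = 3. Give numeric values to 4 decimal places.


c = 11/23 = 0.478261; √c = 0.691564.
λ_− = σ² (1 − √c)² = 3 · (1 − 0.691564)² = 3 · (0.308436)² = 0.285398.
λ_+ = σ² (1 + √c)² = 3 · (1 + 0.691564)² = 3 · (1.691564)² = 8.584167.

Rounded to 4 decimal places: λ_− ≈ 0.2854, λ_+ ≈ 8.5842.


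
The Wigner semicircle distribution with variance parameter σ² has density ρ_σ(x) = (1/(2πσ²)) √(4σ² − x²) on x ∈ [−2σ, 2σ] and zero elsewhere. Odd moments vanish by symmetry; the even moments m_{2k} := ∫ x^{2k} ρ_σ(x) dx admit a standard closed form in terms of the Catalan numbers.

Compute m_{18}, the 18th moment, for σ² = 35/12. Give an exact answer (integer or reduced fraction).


By the scaled semicircle moment identity, m_{2k} = σ^{2k} · C_k with k = 9.
C_9 = (1/(k+1)) · C(2k, k) = (1/10) · C(18, 9) = (1/10) · 48620 = 4862.
σ^{2k} = (σ²)^k = (35/12)^9 = 78815638671875/5159780352.

Therefore m_{18} = σ^{18} · C_9 = (78815638671875/5159780352) · 4862 = 191600817611328125/2579890176.


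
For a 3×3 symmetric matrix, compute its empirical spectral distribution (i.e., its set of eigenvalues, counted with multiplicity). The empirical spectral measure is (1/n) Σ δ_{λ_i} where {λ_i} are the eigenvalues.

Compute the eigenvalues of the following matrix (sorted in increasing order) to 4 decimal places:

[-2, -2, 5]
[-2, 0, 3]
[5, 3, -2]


Since M is real symmetric, all three eigenvalues are real; they are the roots of det(λI − M) = λ³ − (tr M) λ² + s λ − det M, where s is the sum of the principal 2×2 minors.
tr M = -2 + 0 + (-2) = -4.
s = ((-2)·0 − (-2)²) + ((-2)·(-2) − 5²) + (0·(-2) − 3²) = -4 + (-21) + (-9) = -34.
det M (expand along row 1) = (-2)·(-9) − (-2)·(-11) + 5·(-6) = -34.
Characteristic polynomial: λ³ + 4λ² − 34λ + 34 = 0.
Substitute λ = y + (tr M)/3 = y − 1.333333 to remove the quadratic term: y³ + p·y + q = 0 with p = s − (tr M)²/3 = -39.333333 and q = −2(tr M)³/27 + (tr M)·s/3 − det M = 84.074074.
Three real roots ⇒ use the trigonometric (Viète) form: r = 2√(−p/3) = 7.241854, φ = arccos(3q/(p·r)) = arccos(-0.885468) = 2.658296 rad.
y_k = r·cos(φ/3 − 2πk/3) for k = 0, 1, 2 gives y = 4.580029, 2.568055, -7.148084.
λ_k = y_k − 1.333333 gives λ = 3.2467, 1.2347, -8.4814 (check: the sum is -4.0000 = tr M).

Eigenvalues sorted in increasing order: [-8.4814, 1.2347, 3.2467].


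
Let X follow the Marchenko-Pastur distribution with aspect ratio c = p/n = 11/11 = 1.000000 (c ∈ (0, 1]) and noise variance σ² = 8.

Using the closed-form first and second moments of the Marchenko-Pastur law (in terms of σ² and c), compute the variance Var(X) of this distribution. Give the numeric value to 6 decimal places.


Recall the MP moments m_1 = E[X] = σ² and m_2 = E[X²] = σ⁴ (1 + c).
m_1 = E[X] = σ² = 8, so m_1² = 64.
m_2 = E[X²] = σ⁴ (1 + c) = 64 · (1 + 1.000000) = 64 · 2.000000 = 128.000000.
(Note m_2 − m_1² simplifies to c · σ⁴ = 1.000000 · 64.)

Var(X) = m_2 − m_1² = 128.000000 − 64 = 64.000000.


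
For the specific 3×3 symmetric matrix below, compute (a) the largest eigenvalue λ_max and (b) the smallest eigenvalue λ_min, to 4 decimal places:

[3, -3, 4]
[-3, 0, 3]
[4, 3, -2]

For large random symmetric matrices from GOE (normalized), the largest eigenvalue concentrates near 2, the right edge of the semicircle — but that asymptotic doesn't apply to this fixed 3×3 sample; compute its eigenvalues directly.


Since M is real symmetric, all three eigenvalues are real; they are the roots of det(λI − M) = λ³ − (tr M) λ² + s λ − det M, where s is the sum of the principal 2×2 minors.
tr M = 3 + 0 + (-2) = 1.
s = (3·0 − (-3)²) + (3·(-2) − 4²) + (0·(-2) − 3²) = -9 + (-22) + (-9) = -40.
det M (expand along row 1) = 3·(-9) − (-3)·(-6) + 4·(-9) = -81.
Characteristic polynomial: λ³ − λ² − 40λ + 81 = 0.
Substitute λ = y + (tr M)/3 = y + 0.333333 to remove the quadratic term: y³ + p·y + q = 0 with p = s − (tr M)²/3 = -40.333333 and q = −2(tr M)³/27 + (tr M)·s/3 − det M = 67.592593.
Three real roots ⇒ use the trigonometric (Viète) form: r = 2√(−p/3) = 7.333333, φ = arccos(3q/(p·r)) = arccos(-0.685575) = 2.326189 rad.
y_k = r·cos(φ/3 − 2πk/3) for k = 0, 1, 2 gives y = 5.237053, 1.827066, -7.064119.
λ_k = y_k + 0.333333 gives λ = 5.5704, 2.1604, -6.7308 (check: the sum is 1.0000 = tr M).

Hence λ_max = 5.5704 and λ_min = -6.7308.


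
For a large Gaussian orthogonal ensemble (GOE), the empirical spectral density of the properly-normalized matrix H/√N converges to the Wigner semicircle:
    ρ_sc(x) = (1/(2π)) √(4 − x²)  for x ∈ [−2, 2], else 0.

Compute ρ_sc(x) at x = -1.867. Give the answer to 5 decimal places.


ρ_sc(x) = (1/(2π)) √(4 − x²). With x = -1.867:
  4 − x² = 4 − (-1.867)² = 4 − 3.485689 = 0.514311.
  √(4 − x²) = 0.717155.
  1/(2π) = 0.159155.
  ρ_sc(-1.867) = 0.159155 · 0.717155 = 0.114139.

Rounded to 5 decimal places: ρ_sc(-1.867) ≈ 0.11414.


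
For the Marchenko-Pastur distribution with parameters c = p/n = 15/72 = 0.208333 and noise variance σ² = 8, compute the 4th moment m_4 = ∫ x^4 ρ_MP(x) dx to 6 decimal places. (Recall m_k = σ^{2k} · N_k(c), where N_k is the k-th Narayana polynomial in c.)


E[X⁴] = σ⁸ (1 + 6c + 6c² + c³) (fourth MP moment). With σ² = 8 (so σ⁸ = 4096) and c = 15/72 = 0.208333: E[X⁴] = 4096 · (1 + 6·0.208333 + 6·(0.208333)² + (0.208333)³) = 4096 · 2.519459.

So E[X^4] = 10319.703704.


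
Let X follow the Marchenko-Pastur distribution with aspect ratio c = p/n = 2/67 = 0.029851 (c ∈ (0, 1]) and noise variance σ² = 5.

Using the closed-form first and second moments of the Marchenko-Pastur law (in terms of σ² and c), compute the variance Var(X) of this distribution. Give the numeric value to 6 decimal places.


Recall the MP moments m_1 = E[X] = σ² and m_2 = E[X²] = σ⁴ (1 + c).
m_1 = E[X] = σ² = 5, so m_1² = 25.
m_2 = E[X²] = σ⁴ (1 + c) = 25 · (1 + 0.029851) = 25 · 1.029851 = 25.746269.
(Note m_2 − m_1² simplifies to c · σ⁴ = 0.029851 · 25.)

Var(X) = m_2 − m_1² = 25.746269 − 25 = 0.746269.


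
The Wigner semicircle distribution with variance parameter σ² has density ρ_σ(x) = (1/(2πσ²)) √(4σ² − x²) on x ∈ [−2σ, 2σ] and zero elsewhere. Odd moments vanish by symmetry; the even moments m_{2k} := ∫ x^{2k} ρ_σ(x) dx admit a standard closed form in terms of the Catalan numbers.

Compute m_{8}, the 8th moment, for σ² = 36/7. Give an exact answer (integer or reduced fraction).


By the scaled semicircle moment identity, m_{2k} = σ^{2k} · C_k with k = 4.
C_4 = (1/(k+1)) · C(2k, k) = (1/5) · C(8, 4) = (1/5) · 70 = 14.
σ^{2k} = (σ²)^k = (36/7)^4 = 1679616/2401.

Therefore m_{8} = σ^{8} · C_4 = (1679616/2401) · 14 = 3359232/343.


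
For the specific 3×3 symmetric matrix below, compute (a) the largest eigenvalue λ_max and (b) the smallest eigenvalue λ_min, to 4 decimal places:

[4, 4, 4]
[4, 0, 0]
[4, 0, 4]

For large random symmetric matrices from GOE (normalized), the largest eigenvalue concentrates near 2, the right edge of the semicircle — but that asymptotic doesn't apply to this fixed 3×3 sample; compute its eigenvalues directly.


Since M is real symmetric, all three eigenvalues are real; they are the roots of det(λI − M) = λ³ − (tr M) λ² + s λ − det M, where s is the sum of the principal 2×2 minors.
tr M = 4 + 0 + 4 = 8.
s = (4·0 − 4²) + (4·4 − 4²) + (0·4 − 0²) = -16 + 0 + 0 = -16.
det M (expand along row 1) = 4·0 − 4·16 + 4·0 = -64.
Characteristic polynomial: λ³ − 8λ² − 16λ + 64 = 0.
Substitute λ = y + (tr M)/3 = y + 2.666667 to remove the quadratic term: y³ + p·y + q = 0 with p = s − (tr M)²/3 = -37.333333 and q = −2(tr M)³/27 + (tr M)·s/3 − det M = -16.592593.
Three real roots ⇒ use the trigonometric (Viète) form: r = 2√(−p/3) = 7.055337, φ = arccos(3q/(p·r)) = arccos(0.188982) = 1.380671 rad.
y_k = r·cos(φ/3 − 2πk/3) for k = 0, 1, 2 gives y = 6.321252, -0.446834, -5.874418.
λ_k = y_k + 2.666667 gives λ = 8.9879, 2.2198, -3.2078 (check: the sum is 8.0000 = tr M).

Hence λ_max = 8.9879 and λ_min = -3.2078.


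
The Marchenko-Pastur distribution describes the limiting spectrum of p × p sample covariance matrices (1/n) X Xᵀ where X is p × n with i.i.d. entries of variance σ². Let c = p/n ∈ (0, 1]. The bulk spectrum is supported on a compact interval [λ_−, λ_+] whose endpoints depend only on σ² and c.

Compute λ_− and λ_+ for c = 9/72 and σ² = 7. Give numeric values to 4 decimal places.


c = 9/72 = 0.125000; √c = 0.353553.
λ_− = σ² (1 − √c)² = 7 · (1 − 0.353553)² = 7 · (0.646447)² = 2.925253.
λ_+ = σ² (1 + √c)² = 7 · (1 + 0.353553)² = 7 · (1.353553)² = 12.824747.

Rounded to 4 decimal places: λ_− ≈ 2.9253, λ_+ ≈ 12.8247.


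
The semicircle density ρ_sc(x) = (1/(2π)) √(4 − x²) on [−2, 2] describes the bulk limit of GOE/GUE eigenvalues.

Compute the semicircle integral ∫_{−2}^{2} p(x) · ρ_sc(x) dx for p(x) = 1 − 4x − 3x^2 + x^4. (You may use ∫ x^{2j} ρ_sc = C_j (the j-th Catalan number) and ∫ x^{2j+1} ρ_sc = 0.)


Write p(x) = Σ a_i x^i, split into monomials and integrate each against ρ_sc separately.
Using ∫ x^{2j} ρ_sc = C_j = (1/(j+1)) C(2j, j) (Catalan numbers) and ∫ x^{2j+1} ρ_sc = 0 (odd monomials vanish by symmetry):
  i = 0 (even): a_0 · C_{0} = 1 · 1 = 1
  i = 1 (odd): ∫ x^1 ρ_sc = 0 (vanishes)
  i = 2 (even): a_2 · C_{1} = -3 · 1 = -3
  i = 4 (even): a_4 · C_{2} = 1 · 2 = 2

Summing the contributions: ∫_{−2}^{2} p(x) ρ_sc(x) dx = 1 + (-3) + 2 = 0.


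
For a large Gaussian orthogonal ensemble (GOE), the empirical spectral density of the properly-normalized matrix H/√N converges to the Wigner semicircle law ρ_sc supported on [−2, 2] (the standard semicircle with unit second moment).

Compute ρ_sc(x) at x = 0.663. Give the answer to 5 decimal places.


ρ_sc(x) = (1/(2π)) √(4 − x²). With x = 0.663:
  4 − x² = 4 − (0.663)² = 4 − 0.439569 = 3.560431.
  √(4 − x²) = 1.886910.
  1/(2π) = 0.159155.
  ρ_sc(0.663) = 0.159155 · 1.886910 = 0.300311.

Rounded to 5 decimal places: ρ_sc(0.663) ≈ 0.30031.


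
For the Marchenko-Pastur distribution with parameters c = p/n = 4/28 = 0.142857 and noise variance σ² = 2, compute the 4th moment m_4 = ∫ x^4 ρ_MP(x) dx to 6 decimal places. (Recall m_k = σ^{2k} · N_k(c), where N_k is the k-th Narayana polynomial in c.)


E[X⁴] = σ⁸ (1 + 6c + 6c² + c³) (fourth MP moment). With σ² = 2 (so σ⁸ = 16) and c = 4/28 = 0.142857: E[X⁴] = 16 · (1 + 6·0.142857 + 6·(0.142857)² + (0.142857)³) = 16 · 1.982507.

So E[X^4] = 31.720117.


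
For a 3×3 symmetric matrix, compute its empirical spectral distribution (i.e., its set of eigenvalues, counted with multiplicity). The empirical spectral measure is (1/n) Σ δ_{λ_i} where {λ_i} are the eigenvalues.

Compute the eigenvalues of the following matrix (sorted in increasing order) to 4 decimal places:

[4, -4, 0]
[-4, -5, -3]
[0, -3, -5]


Since M is real symmetric, all three eigenvalues are real; they are the roots of det(λI − M) = λ³ − (tr M) λ² + s λ − det M, where s is the sum of the principal 2×2 minors.
tr M = 4 + (-5) + (-5) = -6.
s = (4·(-5) − (-4)²) + (4·(-5) − 0²) + ((-5)·(-5) − (-3)²) = -36 + (-20) + 16 = -40.
det M (expand along row 1) = 4·16 − (-4)·20 + 0·12 = 144.
Characteristic polynomial: λ³ + 6λ² − 40λ − 144 = 0.
Substitute λ = y + (tr M)/3 = y − 2.000000 to remove the quadratic term: y³ + p·y + q = 0 with p = s − (tr M)²/3 = -52.000000 and q = −2(tr M)³/27 + (tr M)·s/3 − det M = -48.000000.
Three real roots ⇒ use the trigonometric (Viète) form: r = 2√(−p/3) = 8.326664, φ = arccos(3q/(p·r)) = arccos(0.332574) = 1.231765 rad.
y_k = r·cos(φ/3 − 2πk/3) for k = 0, 1, 2 gives y = 7.634603, -0.938999, -6.695604.
λ_k = y_k − 2.000000 gives λ = 5.6346, -2.9390, -8.6956 (check: the sum is -6.0000 = tr M).

Eigenvalues sorted in increasing order: [-8.6956, -2.9390, 5.6346].


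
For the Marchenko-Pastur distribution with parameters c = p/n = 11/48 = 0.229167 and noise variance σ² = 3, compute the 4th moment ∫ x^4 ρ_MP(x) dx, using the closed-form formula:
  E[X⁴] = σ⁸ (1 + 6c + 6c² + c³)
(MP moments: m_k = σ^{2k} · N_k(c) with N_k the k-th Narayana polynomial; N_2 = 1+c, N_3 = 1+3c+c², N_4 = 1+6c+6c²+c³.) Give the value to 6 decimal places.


E[X⁴] = σ⁸ (1 + 6c + 6c² + c³) (fourth MP moment). With σ² = 3 (so σ⁸ = 81) and c = 11/48 = 0.229167: E[X⁴] = 81 · (1 + 6·0.229167 + 6·(0.229167)² + (0.229167)³) = 81 · 2.702139.

So E[X^4] = 218.873291.


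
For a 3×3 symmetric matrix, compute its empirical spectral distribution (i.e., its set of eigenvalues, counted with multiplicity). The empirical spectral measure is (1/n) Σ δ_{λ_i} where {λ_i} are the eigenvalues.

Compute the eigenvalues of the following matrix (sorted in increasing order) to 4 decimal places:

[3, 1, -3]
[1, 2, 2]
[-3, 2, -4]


Since M is real symmetric, all three eigenvalues are real; they are the roots of det(λI − M) = λ³ − (tr M) λ² + s λ − det M, where s is the sum of the principal 2×2 minors.
tr M = 3 + 2 + (-4) = 1.
s = (3·2 − 1²) + (3·(-4) − (-3)²) + (2·(-4) − 2²) = 5 + (-21) + (-12) = -28.
det M (expand along row 1) = 3·(-12) − 1·2 + (-3)·8 = -62.
Characteristic polynomial: λ³ − λ² − 28λ + 62 = 0.
Substitute λ = y + (tr M)/3 = y + 0.333333 to remove the quadratic term: y³ + p·y + q = 0 with p = s − (tr M)²/3 = -28.333333 and q = −2(tr M)³/27 + (tr M)·s/3 − det M = 52.592593.
Three real roots ⇒ use the trigonometric (Viète) form: r = 2√(−p/3) = 6.146363, φ = arccos(3q/(p·r)) = arccos(-0.906004) = 2.704541 rad.
y_k = r·cos(φ/3 − 2πk/3) for k = 0, 1, 2 gives y = 3.813348, 2.267906, -6.081254.
λ_k = y_k + 0.333333 gives λ = 4.1467, 2.6012, -5.7479 (check: the sum is 1.0000 = tr M).

Eigenvalues sorted in increasing order: [-5.7479, 2.6012, 4.1467].


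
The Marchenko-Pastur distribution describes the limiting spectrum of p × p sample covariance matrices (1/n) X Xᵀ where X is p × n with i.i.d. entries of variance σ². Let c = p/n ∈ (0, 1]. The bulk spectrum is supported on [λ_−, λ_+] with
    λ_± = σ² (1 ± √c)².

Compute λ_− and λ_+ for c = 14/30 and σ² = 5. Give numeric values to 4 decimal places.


c = 14/30 = 0.466667; √c = 0.683130.
λ_− = σ² (1 − √c)² = 5 · (1 − 0.683130)² = 5 · (0.316870)² = 0.502033.
λ_+ = σ² (1 + √c)² = 5 · (1 + 0.683130)² = 5 · (1.683130)² = 14.164634.

Rounded to 4 decimal places: λ_− ≈ 0.5020, λ_+ ≈ 14.1646.


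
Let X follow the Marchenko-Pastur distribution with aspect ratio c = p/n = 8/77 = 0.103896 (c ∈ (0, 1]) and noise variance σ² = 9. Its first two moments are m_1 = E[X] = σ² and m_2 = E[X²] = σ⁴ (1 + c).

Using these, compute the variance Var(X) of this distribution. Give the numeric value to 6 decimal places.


m_1 = E[X] = σ² = 9, so m_1² = 81.
m_2 = E[X²] = σ⁴ (1 + c) = 81 · (1 + 0.103896) = 81 · 1.103896 = 89.415584.
(Note m_2 − m_1² simplifies to c · σ⁴ = 0.103896 · 81.)

Var(X) = m_2 − m_1² = 89.415584 − 81 = 8.415584.


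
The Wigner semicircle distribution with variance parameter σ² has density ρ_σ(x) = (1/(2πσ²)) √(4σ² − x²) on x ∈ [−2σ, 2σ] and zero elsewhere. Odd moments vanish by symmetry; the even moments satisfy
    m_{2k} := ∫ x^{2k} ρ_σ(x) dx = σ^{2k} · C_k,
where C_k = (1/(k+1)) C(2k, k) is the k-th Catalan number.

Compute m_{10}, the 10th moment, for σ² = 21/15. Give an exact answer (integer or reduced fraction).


By the scaled semicircle moment identity, m_{2k} = σ^{2k} · C_k with k = 5.
C_5 = (1/(k+1)) · C(2k, k) = (1/6) · C(10, 5) = (1/6) · 252 = 42.
σ^{2k} = (σ²)^k = (21/15)^5 = 16807/3125.

Therefore m_{10} = σ^{10} · C_5 = (16807/3125) · 42 = 705894/3125.


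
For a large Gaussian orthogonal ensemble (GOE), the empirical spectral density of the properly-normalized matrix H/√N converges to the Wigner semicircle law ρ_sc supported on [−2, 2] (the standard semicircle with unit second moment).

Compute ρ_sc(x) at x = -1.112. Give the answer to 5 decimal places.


ρ_sc(x) = (1/(2π)) √(4 − x²). With x = -1.112:
  4 − x² = 4 − (-1.112)² = 4 − 1.236544 = 2.763456.
  √(4 − x²) = 1.662365.
  1/(2π) = 0.159155.
  ρ_sc(-1.112) = 0.159155 · 1.662365 = 0.264574.

Rounded to 5 decimal places: ρ_sc(-1.112) ≈ 0.26457.


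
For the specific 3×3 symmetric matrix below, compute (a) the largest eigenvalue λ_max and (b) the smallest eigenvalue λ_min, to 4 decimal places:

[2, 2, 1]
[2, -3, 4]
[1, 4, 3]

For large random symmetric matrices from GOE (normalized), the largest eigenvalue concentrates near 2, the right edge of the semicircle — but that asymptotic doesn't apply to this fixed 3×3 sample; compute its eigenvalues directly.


Since M is real symmetric, all three eigenvalues are real; they are the roots of det(λI − M) = λ³ − (tr M) λ² + s λ − det M, where s is the sum of the principal 2×2 minors.
tr M = 2 + (-3) + 3 = 2.
s = (2·(-3) − 2²) + (2·3 − 1²) + ((-3)·3 − 4²) = -10 + 5 + (-25) = -30.
det M (expand along row 1) = 2·(-25) − 2·2 + 1·11 = -43.
Characteristic polynomial: λ³ − 2λ² − 30λ + 43 = 0.
Substitute λ = y + (tr M)/3 = y + 0.666667 to remove the quadratic term: y³ + p·y + q = 0 with p = s − (tr M)²/3 = -31.333333 and q = −2(tr M)³/27 + (tr M)·s/3 − det M = 22.407407.
Three real roots ⇒ use the trigonometric (Viète) form: r = 2√(−p/3) = 6.463573, φ = arccos(3q/(p·r)) = arccos(-0.331920) = 1.909135 rad.
y_k = r·cos(φ/3 − 2πk/3) for k = 0, 1, 2 gives y = 5.198351, 0.727414, -5.925765.
λ_k = y_k + 0.666667 gives λ = 5.8650, 1.3941, -5.2591 (check: the sum is 2.0000 = tr M).

Hence λ_max = 5.8650 and λ_min = -5.2591.


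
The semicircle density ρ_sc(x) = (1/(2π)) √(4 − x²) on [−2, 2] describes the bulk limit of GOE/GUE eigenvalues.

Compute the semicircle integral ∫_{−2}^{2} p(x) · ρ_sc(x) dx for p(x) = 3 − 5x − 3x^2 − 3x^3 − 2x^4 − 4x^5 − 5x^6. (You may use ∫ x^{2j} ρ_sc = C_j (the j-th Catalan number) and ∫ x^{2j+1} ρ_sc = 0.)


Write p(x) = Σ a_i x^i, split into monomials and integrate each against ρ_sc separately.
Using ∫ x^{2j} ρ_sc = C_j = (1/(j+1)) C(2j, j) (Catalan numbers) and ∫ x^{2j+1} ρ_sc = 0 (odd monomials vanish by symmetry):
  i = 0 (even): a_0 · C_{0} = 3 · 1 = 3
  i = 1 (odd): ∫ x^1 ρ_sc = 0 (vanishes)
  i = 2 (even): a_2 · C_{1} = -3 · 1 = -3
  i = 3 (odd): ∫ x^3 ρ_sc = 0 (vanishes)
  i = 4 (even): a_4 · C_{2} = -2 · 2 = -4
  i = 5 (odd): ∫ x^5 ρ_sc = 0 (vanishes)
  i = 6 (even): a_6 · C_{3} = -5 · 5 = -25

Summing the contributions: ∫_{−2}^{2} p(x) ρ_sc(x) dx = 3 + (-3) + (-4) + (-25) = -29.


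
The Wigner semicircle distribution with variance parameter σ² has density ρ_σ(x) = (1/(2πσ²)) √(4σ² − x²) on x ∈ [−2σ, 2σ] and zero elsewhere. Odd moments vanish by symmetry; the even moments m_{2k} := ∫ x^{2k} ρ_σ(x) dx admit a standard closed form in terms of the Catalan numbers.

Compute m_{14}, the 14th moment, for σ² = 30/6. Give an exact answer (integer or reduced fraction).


By the scaled semicircle moment identity, m_{2k} = σ^{2k} · C_k with k = 7.
C_7 = (1/(k+1)) · C(2k, k) = (1/8) · C(14, 7) = (1/8) · 3432 = 429.
σ^{2k} = (σ²)^k = (30/6)^7 = 78125.

Therefore m_{14} = σ^{14} · C_7 = 78125 · 429 = 33515625.


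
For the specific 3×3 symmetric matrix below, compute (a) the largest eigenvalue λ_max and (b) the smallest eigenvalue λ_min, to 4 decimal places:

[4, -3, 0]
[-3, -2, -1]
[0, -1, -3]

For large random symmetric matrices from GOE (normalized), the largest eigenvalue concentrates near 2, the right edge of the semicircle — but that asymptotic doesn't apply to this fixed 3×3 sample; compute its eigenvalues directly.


Since M is real symmetric, all three eigenvalues are real; they are the roots of det(λI − M) = λ³ − (tr M) λ² + s λ − det M, where s is the sum of the principal 2×2 minors.
tr M = 4 + (-2) + (-3) = -1.
s = (4·(-2) − (-3)²) + (4·(-3) − 0²) + ((-2)·(-3) − (-1)²) = -17 + (-12) + 5 = -24.
det M (expand along row 1) = 4·5 − (-3)·9 + 0·3 = 47.
Characteristic polynomial: λ³ + λ² − 24λ − 47 = 0.
Substitute λ = y + (tr M)/3 = y − 0.333333 to remove the quadratic term: y³ + p·y + q = 0 with p = s − (tr M)²/3 = -24.333333 and q = −2(tr M)³/27 + (tr M)·s/3 − det M = -38.925926.
Three real roots ⇒ use the trigonometric (Viète) form: r = 2√(−p/3) = 5.696002, φ = arccos(3q/(p·r)) = arccos(0.842536) = 0.568822 rad.
y_k = r·cos(φ/3 − 2πk/3) for k = 0, 1, 2 gives y = 5.593920, -1.867243, -3.726677.
λ_k = y_k − 0.333333 gives λ = 5.2606, -2.2006, -4.0600 (check: the sum is -1.0000 = tr M).

Hence λ_max = 5.2606 and λ_min = -4.0600.


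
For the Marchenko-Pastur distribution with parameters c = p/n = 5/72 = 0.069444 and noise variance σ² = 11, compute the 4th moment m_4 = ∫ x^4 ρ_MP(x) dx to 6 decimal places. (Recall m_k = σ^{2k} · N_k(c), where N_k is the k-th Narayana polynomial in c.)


E[X⁴] = σ⁸ (1 + 6c + 6c² + c³) (fourth MP moment). With σ² = 11 (so σ⁸ = 14641) and c = 5/72 = 0.069444: E[X⁴] = 14641 · (1 + 6·0.069444 + 6·(0.069444)² + (0.069444)³) = 14641 · 1.445937.

So E[X^4] = 21169.959954.


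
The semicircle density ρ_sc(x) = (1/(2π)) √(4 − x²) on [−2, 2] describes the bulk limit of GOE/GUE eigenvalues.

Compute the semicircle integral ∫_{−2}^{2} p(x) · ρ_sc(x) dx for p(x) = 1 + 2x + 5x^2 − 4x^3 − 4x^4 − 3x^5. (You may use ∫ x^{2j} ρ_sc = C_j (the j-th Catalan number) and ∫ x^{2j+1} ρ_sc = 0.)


Write p(x) = Σ a_i x^i, split into monomials and integrate each against ρ_sc separately.
Using ∫ x^{2j} ρ_sc = C_j = (1/(j+1)) C(2j, j) (Catalan numbers) and ∫ x^{2j+1} ρ_sc = 0 (odd monomials vanish by symmetry):
  i = 0 (even): a_0 · C_{0} = 1 · 1 = 1
  i = 1 (odd): ∫ x^1 ρ_sc = 0 (vanishes)
  i = 2 (even): a_2 · C_{1} = 5 · 1 = 5
  i = 3 (odd): ∫ x^3 ρ_sc = 0 (vanishes)
  i = 4 (even): a_4 · C_{2} = -4 · 2 = -8
  i = 5 (odd): ∫ x^5 ρ_sc = 0 (vanishes)

Summing the contributions: ∫_{−2}^{2} p(x) ρ_sc(x) dx = 1 + 5 + (-8) = -2.


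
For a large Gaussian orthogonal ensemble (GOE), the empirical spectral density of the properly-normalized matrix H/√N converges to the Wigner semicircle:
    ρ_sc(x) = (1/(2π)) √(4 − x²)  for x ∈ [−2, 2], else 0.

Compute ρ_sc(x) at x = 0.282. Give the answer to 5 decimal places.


ρ_sc(x) = (1/(2π)) √(4 − x²). With x = 0.282:
  4 − x² = 4 − (0.282)² = 4 − 0.079524 = 3.920476.
  √(4 − x²) = 1.980019.
  1/(2π) = 0.159155.
  ρ_sc(0.282) = 0.159155 · 1.980019 = 0.315130.

Rounded to 5 decimal places: ρ_sc(0.282) ≈ 0.31513.


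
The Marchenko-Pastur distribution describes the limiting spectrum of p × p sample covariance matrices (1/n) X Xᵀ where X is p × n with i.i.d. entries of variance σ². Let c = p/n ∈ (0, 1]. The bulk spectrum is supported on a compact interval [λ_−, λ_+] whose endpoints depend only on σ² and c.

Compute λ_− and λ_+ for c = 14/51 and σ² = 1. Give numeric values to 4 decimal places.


c = 14/51 = 0.274510; √c = 0.523937.
λ_− = σ² (1 − √c)² = 1 · (1 − 0.523937)² = 1 · (0.476063)² = 0.226636.
λ_+ = σ² (1 + √c)² = 1 · (1 + 0.523937)² = 1 · (1.523937)² = 2.322383.

Rounded to 4 decimal places: λ_− ≈ 0.2266, λ_+ ≈ 2.3224.
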